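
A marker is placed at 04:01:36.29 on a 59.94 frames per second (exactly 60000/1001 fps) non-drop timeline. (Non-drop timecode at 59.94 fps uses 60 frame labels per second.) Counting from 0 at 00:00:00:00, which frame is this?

Total seconds to the label: (4 × 3600 + 1 × 60 + 36) = 14496.
Frame index = 14496 × 60 + 29 = 869789.

frame 869789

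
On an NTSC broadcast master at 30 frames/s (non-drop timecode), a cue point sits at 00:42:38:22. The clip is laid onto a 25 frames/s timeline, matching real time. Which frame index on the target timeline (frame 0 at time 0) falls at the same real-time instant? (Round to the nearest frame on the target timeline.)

frame 63968

Source frame index: (0×3600 + 42×60 + 38) × 30 + 22 = 76762.
Real time: 76762 / (30) = 38381/15 s.
Target frame: (38381/15) × (25) = 191905/3 ≈ 63968.333 → 63968.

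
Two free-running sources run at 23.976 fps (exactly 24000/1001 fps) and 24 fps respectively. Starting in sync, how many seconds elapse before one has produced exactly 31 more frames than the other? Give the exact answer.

31031/24 seconds

The gap grows by |24 − 24000/1001| = 24/1001 frames per second.
Time for a 31-frame gap: 31 ÷ (24/1001) = 31031/24 s.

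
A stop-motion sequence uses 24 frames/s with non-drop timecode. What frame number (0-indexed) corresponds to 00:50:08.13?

Total seconds to the label: (0 × 3600 + 50 × 60 + 8) = 3008.
Frame index = 3008 × 24 + 13 = 72205.

72205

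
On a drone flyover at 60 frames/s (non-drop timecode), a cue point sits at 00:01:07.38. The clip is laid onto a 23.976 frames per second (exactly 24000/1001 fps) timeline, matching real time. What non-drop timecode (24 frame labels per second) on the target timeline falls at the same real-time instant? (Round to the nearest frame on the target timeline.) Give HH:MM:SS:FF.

00:01:07:14

Source frame index: (0×3600 + 1×60 + 7) × 60 + 38 = 4058.
Real time: 4058 / (60) = 2029/30 s.
Target frame: (2029/30) × (24000/1001) = 1623200/1001 ≈ 1621.578 → 1622.
At 24 labels/s: frame 1622 → 00:01:07:14.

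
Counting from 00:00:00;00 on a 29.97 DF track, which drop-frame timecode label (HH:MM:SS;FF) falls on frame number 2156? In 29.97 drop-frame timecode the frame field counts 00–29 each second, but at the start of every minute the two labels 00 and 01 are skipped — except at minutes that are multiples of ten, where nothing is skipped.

00:01:11;28

Each 10-minute DF block holds 10 × 60 × 30 − 9 × 2 = 17982 frames. 2156 ÷ 17982 → 0 full blocks, remainder 2156.
Within the partial block the first minute is 1800 frames and each further minute 1798, so 1 further minute boundary passed. Total skipped labels = 18 × 0 + 2 × 1 = 2.
Non-drop label index = 2156 + 2 = 2158; at 30 labels/s that is 00:01:11:28, i.e. DF 00:01:11;28.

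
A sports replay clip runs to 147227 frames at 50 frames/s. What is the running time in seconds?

2944.54 seconds

Running time = 147227 / (50) = 2944.54 s.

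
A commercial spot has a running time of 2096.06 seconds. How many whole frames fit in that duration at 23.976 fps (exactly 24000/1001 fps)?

Frames = 2096.06 × 24000/1001 = 50305440/1001 ≈ 50255.1848.
Complete frames: 50255.

50255 frames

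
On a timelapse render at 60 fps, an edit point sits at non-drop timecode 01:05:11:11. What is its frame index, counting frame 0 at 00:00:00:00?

234671

Total seconds to the label: (1 × 3600 + 5 × 60 + 11) = 3911.
Frame index = 3911 × 60 + 11 = 234671.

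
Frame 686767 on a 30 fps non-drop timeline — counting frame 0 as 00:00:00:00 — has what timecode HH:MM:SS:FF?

06:21:32:07

686767 ÷ 30 = 22892 full seconds, remainder 7 frames.
22892 s = 6 h 21 min 32 s.
Timecode: 06:21:32:07.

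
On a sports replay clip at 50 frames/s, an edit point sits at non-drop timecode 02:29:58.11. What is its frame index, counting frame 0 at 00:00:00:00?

Total seconds to the label: (2 × 3600 + 29 × 60 + 58) = 8998.
Frame index = 8998 × 50 + 11 = 449911.

449911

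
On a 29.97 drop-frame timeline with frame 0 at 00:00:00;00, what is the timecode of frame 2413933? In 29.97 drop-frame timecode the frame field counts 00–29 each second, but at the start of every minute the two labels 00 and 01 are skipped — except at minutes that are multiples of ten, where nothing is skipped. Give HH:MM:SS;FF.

Each 10-minute DF block holds 10 × 60 × 30 − 9 × 2 = 17982 frames. 2413933 ÷ 17982 → 134 full blocks, remainder 4345.
Within the partial block the first minute is 1800 frames and each further minute 1798, so 2 further minute boundaries passed. Total skipped labels = 18 × 134 + 2 × 2 = 2416.
Non-drop label index = 2413933 + 2416 = 2416349; at 30 labels/s that is 22:22:24:29, i.e. DF 22:22:24;29.

22:22:24;29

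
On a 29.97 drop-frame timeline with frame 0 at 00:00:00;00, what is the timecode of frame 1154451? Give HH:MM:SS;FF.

10:42:00;07

Ten DF minutes hold 17982 frames, so frame 1154451 lies in block 64 (frames 1150848–1168829) with 3603 frames into that block.
The block's first minute is 1800 frames and the rest 1798 each; 3603 frames reaches minute 2, so 64 × 18 + 2 × 2 = 1156 labels have been skipped so far.
Adding those back, label number 1154451 + 1156 = 1155607 at 30 labels/s is 38520 s + 7 f = 10 h 42 min 0 s frame 7, i.e. 10:42:00;07.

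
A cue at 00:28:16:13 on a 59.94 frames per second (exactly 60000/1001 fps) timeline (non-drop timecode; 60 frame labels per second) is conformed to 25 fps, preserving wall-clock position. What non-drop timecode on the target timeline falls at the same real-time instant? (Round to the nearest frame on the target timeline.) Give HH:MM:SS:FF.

00:28:17:23

Source frame index: (0×3600 + 28×60 + 16) × 60 + 13 = 101773.
Real time: 101773 / (60000/1001) = 101874773/60000 s.
Target frame: (101874773/60000) × (25) = 101874773/2400 ≈ 42447.822 → 42448.
At 25 labels/s: frame 42448 → 00:28:17:23.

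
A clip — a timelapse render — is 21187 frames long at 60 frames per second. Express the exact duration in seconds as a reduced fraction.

21187/60 seconds

Running time = 21187 ÷ (60) = 21187 × 1/60 = 21187/60 s.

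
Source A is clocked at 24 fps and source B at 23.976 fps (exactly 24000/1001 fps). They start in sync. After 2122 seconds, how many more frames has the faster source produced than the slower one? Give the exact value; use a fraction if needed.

A emits 24 × 2122 = 50928 frames; B emits 24000/1001 × 2122 = 50928000/1001.
Difference = 50928/1001 frames (≈ 50.8771); B is behind A.

50928/1001 frames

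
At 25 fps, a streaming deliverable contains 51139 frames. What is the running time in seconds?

Running time = 51139 / (25) = 2045.56 s.

2045.56 seconds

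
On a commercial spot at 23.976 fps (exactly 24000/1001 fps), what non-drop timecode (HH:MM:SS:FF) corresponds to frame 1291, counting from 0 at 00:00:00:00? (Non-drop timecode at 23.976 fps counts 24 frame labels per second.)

00:00:53:19

1291 ÷ 24 = 53 full seconds, remainder 19 frames.
53 s = 0 h 0 min 53 s.
Timecode: 00:00:53:19.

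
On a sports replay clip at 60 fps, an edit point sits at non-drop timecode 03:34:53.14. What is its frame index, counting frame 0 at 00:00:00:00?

773594

Total seconds to the label: (3 × 3600 + 34 × 60 + 53) = 12893.
Frame index = 12893 × 60 + 14 = 773594.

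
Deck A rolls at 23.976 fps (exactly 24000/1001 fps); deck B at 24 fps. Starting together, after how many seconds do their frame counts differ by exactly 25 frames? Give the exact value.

25025/24 seconds

The gap grows by |24 − 24000/1001| = 24/1001 frames per second.
Time for a 25-frame gap: 25 ÷ (24/1001) = 25025/24 s.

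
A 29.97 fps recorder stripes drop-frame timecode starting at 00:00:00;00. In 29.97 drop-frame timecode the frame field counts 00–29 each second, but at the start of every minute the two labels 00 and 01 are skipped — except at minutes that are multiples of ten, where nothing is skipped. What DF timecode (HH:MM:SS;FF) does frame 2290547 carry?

21:13:47;29

Ten DF minutes hold 17982 frames, so frame 2290547 lies in block 127 (frames 2283714–2301695) with 6833 frames into that block.
The block's first minute is 1800 frames and the rest 1798 each; 6833 frames reaches minute 3, so 127 × 18 + 3 × 2 = 2292 labels have been skipped so far.
Adding those back, label number 2290547 + 2292 = 2292839 at 30 labels/s is 76427 s + 29 f = 21 h 13 min 47 s frame 29, i.e. 21:13:47;29.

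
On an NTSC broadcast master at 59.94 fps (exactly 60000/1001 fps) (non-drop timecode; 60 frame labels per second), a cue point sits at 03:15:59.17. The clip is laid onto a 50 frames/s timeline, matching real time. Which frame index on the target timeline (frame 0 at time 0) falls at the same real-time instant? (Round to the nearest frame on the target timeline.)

frame 588552

Source frame index: (3×3600 + 15×60 + 59) × 60 + 17 = 705557.
Real time: 705557 / (60000/1001) = 706262557/60000 s.
Target frame: (706262557/60000) × (50) = 706262557/1200 ≈ 588552.131 → 588552.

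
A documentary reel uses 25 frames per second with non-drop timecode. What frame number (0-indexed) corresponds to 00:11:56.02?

17902

Total seconds to the label: (0 × 3600 + 11 × 60 + 56) = 716.
Frame index = 716 × 25 + 2 = 17902.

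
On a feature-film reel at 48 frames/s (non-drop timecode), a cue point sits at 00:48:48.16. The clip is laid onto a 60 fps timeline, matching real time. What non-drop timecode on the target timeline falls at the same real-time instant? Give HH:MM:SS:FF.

Source frame index: (0×3600 + 48×60 + 48) × 48 + 16 = 140560.
Real time: 140560 / (48) = 8785/3 s.
Target frame: (8785/3) × (60) = 175700.
At 60 labels/s: frame 175700 → 00:48:48:20.

00:48:48:20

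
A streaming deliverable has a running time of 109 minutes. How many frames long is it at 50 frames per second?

109 min = 6540 s.
Frames = 6540 × 50 = 327000.

327000 frames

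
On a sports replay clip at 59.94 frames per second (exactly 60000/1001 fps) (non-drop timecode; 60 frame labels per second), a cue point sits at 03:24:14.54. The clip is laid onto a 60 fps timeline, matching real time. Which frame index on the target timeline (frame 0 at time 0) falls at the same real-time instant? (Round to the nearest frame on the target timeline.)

frame 736029

Source frame index: (3×3600 + 24×60 + 14) × 60 + 54 = 735294.
Real time: 735294 / (60000/1001) = 122671549/10000 s.
Target frame: (122671549/10000) × (60) = 368014647/500 ≈ 736029.294 → 736029.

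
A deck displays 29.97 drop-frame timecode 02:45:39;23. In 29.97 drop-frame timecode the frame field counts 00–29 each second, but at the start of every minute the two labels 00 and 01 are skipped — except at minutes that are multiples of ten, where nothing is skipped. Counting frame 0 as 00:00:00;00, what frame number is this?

297895

Complete 10-minute blocks: 16, each 17982 frames → 287712.
Remaining 5 whole minutes in the current block: 1800 + 4 × 1798 = 8992 frames.
Within the current minute: 39 × 30 + 23 − 2 = 1191 (labels ;00/;01 skipped at this minute). Total = 287712 + 8992 + 1191 = 297895.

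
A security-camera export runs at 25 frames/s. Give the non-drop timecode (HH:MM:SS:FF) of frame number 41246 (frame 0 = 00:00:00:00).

00:27:29:21

41246 ÷ 25 = 1649 full seconds, remainder 21 frames.
1649 s = 0 h 27 min 29 s.
Timecode: 00:27:29:21.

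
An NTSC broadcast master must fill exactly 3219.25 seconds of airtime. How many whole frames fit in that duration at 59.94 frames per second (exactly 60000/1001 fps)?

192962 frames

Frames = 3219.25 × 60000/1001 = 193155000/1001 ≈ 192962.0380.
Complete frames: 192962.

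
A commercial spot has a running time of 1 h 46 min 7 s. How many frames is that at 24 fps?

1 h 46 min 7 s = 6367 s.
Frames = 6367 × 24 = 152808.

152808 frames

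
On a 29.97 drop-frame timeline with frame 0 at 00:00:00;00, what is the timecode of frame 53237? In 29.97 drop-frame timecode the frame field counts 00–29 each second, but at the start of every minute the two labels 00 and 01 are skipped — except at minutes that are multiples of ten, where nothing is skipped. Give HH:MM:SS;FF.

Each 10-minute DF block holds 10 × 60 × 30 − 9 × 2 = 17982 frames. 53237 ÷ 17982 → 2 full blocks, remainder 17273.
Within the partial block the first minute is 1800 frames and each further minute 1798, so 9 further minute boundaries passed. Total skipped labels = 18 × 2 + 2 × 9 = 54.
Non-drop label index = 53237 + 54 = 53291; at 30 labels/s that is 00:29:36:11, i.e. DF 00:29:36;11.

00:29:36;11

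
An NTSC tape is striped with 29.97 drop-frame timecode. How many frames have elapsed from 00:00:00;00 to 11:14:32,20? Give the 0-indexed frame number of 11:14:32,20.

1212966

As if non-drop at 30 labels/s: (11 × 3600 + 14 × 60 + 32) × 30 + 20 = 1214180.
Minute boundaries passed: 674; those not divisible by 10: 674 − 67 = 607; dropped labels = 2 × 607 = 1214.
Actual frame index = 1214180 − 1214 = 1212966.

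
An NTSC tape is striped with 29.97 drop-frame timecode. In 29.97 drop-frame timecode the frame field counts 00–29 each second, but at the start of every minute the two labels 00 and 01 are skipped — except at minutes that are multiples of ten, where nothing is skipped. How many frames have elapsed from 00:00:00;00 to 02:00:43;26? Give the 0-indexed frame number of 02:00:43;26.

As if non-drop at 30 labels/s: (2 × 3600 + 0 × 60 + 43) × 30 + 26 = 217316.
Minute boundaries passed: 120; those not divisible by 10: 120 − 12 = 108; dropped labels = 2 × 108 = 216.
Actual frame index = 217316 − 216 = 217100.

217100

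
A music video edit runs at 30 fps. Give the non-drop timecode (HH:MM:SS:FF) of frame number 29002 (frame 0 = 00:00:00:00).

29002 ÷ 30 = 966 full seconds, remainder 22 frames.
966 s = 0 h 16 min 6 s.
Timecode: 00:16:06:22.

00:16:06:22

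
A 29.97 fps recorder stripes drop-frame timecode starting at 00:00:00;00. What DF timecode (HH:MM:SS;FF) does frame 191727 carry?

Ten DF minutes hold 17982 frames, so frame 191727 lies in block 10 (frames 179820–197801) with 11907 frames into that block.
The block's first minute is 1800 frames and the rest 1798 each; 11907 frames reaches minute 6, so 10 × 18 + 6 × 2 = 192 labels have been skipped so far.
Adding those back, label number 191727 + 192 = 191919 at 30 labels/s is 6397 s + 9 f = 1 h 46 min 37 s frame 9, i.e. 01:46:37;09.

01:46:37;09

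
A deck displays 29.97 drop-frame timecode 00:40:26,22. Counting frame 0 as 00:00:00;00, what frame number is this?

Complete 10-minute blocks: 4, each 17982 frames → 71928.
Remaining 0 whole minutes in the current block: 0 frames.
Within the current minute: 26 × 30 + 22 = 802. Total = 71928 + 0 + 802 = 72730.

72730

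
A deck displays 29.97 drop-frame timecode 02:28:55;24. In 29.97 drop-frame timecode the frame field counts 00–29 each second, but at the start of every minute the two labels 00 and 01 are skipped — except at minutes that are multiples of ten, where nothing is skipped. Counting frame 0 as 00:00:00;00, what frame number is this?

Complete 10-minute blocks: 14, each 17982 frames → 251748.
Remaining 8 whole minutes in the current block: 1800 + 7 × 1798 = 14386 frames.
Within the current minute: 55 × 30 + 24 − 2 = 1672 (labels ;00/;01 skipped at this minute). Total = 251748 + 14386 + 1672 = 267806.

267806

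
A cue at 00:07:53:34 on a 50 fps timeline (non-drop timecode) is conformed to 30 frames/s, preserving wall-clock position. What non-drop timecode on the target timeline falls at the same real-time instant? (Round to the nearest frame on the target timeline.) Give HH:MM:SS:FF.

00:07:53:20

Source frame index: (0×3600 + 7×60 + 53) × 50 + 34 = 23684.
Real time: 23684 / (50) = 11842/25 s.
Target frame: (11842/25) × (30) = 71052/5 ≈ 14210.400 → 14210.
At 30 labels/s: frame 14210 → 00:07:53:20.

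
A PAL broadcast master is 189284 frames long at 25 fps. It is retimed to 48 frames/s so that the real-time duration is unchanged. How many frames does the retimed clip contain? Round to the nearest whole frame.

363425 frames

Frames at target rate = 189284 × (48) / (25) = 9085632/25 ≈ 363425.280.
Nearest whole frame: 363425.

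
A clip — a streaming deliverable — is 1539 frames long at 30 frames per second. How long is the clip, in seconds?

51.3 seconds

Running time = 1539 / (30) = 51.3 s.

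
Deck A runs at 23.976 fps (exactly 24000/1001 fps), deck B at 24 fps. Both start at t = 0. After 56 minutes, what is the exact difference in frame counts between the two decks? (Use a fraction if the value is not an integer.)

56 min = 3360 s.
A emits 24000/1001 × 3360 = 11520000/143 frames; B emits 24 × 3360 = 80640.
Difference = 11520/143 frames (≈ 80.5594); B is ahead of A.

11520/143 frames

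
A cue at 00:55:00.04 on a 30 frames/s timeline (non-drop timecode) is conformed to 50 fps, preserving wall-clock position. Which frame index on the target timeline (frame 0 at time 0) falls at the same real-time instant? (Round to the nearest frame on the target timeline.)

Source frame index: (0×3600 + 55×60 + 0) × 30 + 4 = 99004.
Real time: 99004 / (30) = 49502/15 s.
Target frame: (49502/15) × (50) = 495020/3 ≈ 165006.667 → 165007.

frame 165007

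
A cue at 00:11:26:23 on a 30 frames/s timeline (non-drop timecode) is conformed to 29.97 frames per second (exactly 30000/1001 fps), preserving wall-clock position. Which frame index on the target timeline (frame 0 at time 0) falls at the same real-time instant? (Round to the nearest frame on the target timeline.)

frame 20582

Source frame index: (0×3600 + 11×60 + 26) × 30 + 23 = 20603.
Real time: 20603 / (30) = 20603/30 s.
Target frame: (20603/30) × (30000/1001) = 1873000/91 ≈ 20582.418 → 20582.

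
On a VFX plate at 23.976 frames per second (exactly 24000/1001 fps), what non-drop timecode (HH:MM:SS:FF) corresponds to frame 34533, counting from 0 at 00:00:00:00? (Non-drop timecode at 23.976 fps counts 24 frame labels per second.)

00:23:58:21

34533 ÷ 24 = 1438 full seconds, remainder 21 frames.
1438 s = 0 h 23 min 58 s.
Timecode: 00:23:58:21.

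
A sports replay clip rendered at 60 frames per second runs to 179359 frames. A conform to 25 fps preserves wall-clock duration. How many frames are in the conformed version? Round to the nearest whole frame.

74733 frames

Frames at target rate = 179359 × (25) / (60) = 896795/12 ≈ 74732.917.
Nearest whole frame: 74733.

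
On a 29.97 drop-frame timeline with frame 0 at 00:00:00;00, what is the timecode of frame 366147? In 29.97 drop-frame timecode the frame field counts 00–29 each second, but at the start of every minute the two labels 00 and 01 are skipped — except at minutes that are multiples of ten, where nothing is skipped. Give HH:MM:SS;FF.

03:23:37;03

Ten DF minutes hold 17982 frames, so frame 366147 lies in block 20 (frames 359640–377621) with 6507 frames into that block.
The block's first minute is 1800 frames and the rest 1798 each; 6507 frames reaches minute 3, so 20 × 18 + 3 × 2 = 366 labels have been skipped so far.
Adding those back, label number 366147 + 366 = 366513 at 30 labels/s is 12217 s + 3 f = 3 h 23 min 37 s frame 3, i.e. 03:23:37;03.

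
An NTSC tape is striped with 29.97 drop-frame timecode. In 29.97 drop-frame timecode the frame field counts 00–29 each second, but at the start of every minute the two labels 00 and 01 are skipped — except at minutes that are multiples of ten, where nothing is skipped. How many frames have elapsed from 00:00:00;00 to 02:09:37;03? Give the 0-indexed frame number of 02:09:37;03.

Complete 10-minute blocks: 12, each 17982 frames → 215784.
Remaining 9 whole minutes in the current block: 1800 + 8 × 1798 = 16184 frames.
Within the current minute: 37 × 30 + 3 − 2 = 1111 (labels ;00/;01 skipped at this minute). Total = 215784 + 16184 + 1111 = 233079.

233079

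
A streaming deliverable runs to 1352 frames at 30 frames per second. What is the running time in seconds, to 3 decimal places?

45.067 seconds

Running time = 1352 × 1/30 = 676/15 s ≈ 45.067 s.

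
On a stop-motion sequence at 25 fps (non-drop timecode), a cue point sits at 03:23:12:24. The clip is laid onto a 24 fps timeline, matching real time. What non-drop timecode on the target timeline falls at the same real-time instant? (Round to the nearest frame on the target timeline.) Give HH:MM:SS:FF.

03:23:12:23

Source frame index: (3×3600 + 23×60 + 12) × 25 + 24 = 304824.
Real time: 304824 / (25) = 304824/25 s.
Target frame: (304824/25) × (24) = 7315776/25 ≈ 292631.040 → 292631.
At 24 labels/s: frame 292631 → 03:23:12:23.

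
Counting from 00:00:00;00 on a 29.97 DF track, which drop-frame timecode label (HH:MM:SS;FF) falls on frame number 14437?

00:08:01;23

Each 10-minute DF block holds 10 × 60 × 30 − 9 × 2 = 17982 frames. 14437 ÷ 17982 → 0 full blocks, remainder 14437.
Within the partial block the first minute is 1800 frames and each further minute 1798, so 8 further minute boundaries passed. Total skipped labels = 18 × 0 + 2 × 8 = 16.
Non-drop label index = 14437 + 16 = 14453; at 30 labels/s that is 00:08:01:23, i.e. DF 00:08:01;23.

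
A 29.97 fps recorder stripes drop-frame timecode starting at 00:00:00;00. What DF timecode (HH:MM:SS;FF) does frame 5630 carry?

Ten DF minutes hold 17982 frames, so frame 5630 lies in block 0 (frames 0–17981) with 5630 frames into that block.
The block's first minute is 1800 frames and the rest 1798 each; 5630 frames reaches minute 3, so 0 × 18 + 3 × 2 = 6 labels have been skipped so far.
Adding those back, label number 5630 + 6 = 5636 at 30 labels/s is 187 s + 26 f = 0 h 3 min 7 s frame 26, i.e. 00:03:07;26.

00:03:07;26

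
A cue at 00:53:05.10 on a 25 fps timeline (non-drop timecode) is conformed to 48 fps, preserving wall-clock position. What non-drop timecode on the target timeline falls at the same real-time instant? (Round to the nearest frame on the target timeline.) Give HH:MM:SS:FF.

Source frame index: (0×3600 + 53×60 + 5) × 25 + 10 = 79635.
Real time: 79635 / (25) = 15927/5 s.
Target frame: (15927/5) × (48) = 764496/5 ≈ 152899.200 → 152899.
At 48 labels/s: frame 152899 → 00:53:05:19.

00:53:05:19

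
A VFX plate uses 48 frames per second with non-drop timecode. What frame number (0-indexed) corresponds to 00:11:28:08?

Total seconds to the label: (0 × 3600 + 11 × 60 + 28) = 688.
Frame index = 688 × 48 + 8 = 33032.

frame 33032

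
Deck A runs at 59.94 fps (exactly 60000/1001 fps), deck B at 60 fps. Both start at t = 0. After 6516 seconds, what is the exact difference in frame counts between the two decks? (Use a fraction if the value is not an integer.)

A emits 60000/1001 × 6516 = 390960000/1001 frames; B emits 60 × 6516 = 390960.
Difference = 390960/1001 frames (≈ 390.5694); B is ahead of A.

390960/1001 frames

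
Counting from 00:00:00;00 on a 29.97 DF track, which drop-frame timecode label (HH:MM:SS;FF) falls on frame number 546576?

05:03:57;12

Ten DF minutes hold 17982 frames, so frame 546576 lies in block 30 (frames 539460–557441) with 7116 frames into that block.
The block's first minute is 1800 frames and the rest 1798 each; 7116 frames reaches minute 3, so 30 × 18 + 3 × 2 = 546 labels have been skipped so far.
Adding those back, label number 546576 + 546 = 547122 at 30 labels/s is 18237 s + 12 f = 5 h 3 min 57 s frame 12, i.e. 05:03:57;12.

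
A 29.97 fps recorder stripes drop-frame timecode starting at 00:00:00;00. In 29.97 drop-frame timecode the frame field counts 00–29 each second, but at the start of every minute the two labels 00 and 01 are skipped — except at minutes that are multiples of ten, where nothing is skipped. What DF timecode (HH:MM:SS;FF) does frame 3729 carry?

Ten DF minutes hold 17982 frames, so frame 3729 lies in block 0 (frames 0–17981) with 3729 frames into that block.
The block's first minute is 1800 frames and the rest 1798 each; 3729 frames reaches minute 2, so 0 × 18 + 2 × 2 = 4 labels have been skipped so far.
Adding those back, label number 3729 + 4 = 3733 at 30 labels/s is 124 s + 13 f = 0 h 2 min 4 s frame 13, i.e. 00:02:04;13.

00:02:04;13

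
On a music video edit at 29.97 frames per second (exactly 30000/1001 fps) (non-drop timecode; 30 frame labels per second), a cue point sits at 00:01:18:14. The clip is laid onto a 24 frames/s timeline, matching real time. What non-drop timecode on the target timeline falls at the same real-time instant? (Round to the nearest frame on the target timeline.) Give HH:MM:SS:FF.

00:01:18:13

Source frame index: (0×3600 + 1×60 + 18) × 30 + 14 = 2354.
Real time: 2354 / (30000/1001) = 1178177/15000 s.
Target frame: (1178177/15000) × (24) = 1178177/625 ≈ 1885.083 → 1885.
At 24 labels/s: frame 1885 → 00:01:18:13.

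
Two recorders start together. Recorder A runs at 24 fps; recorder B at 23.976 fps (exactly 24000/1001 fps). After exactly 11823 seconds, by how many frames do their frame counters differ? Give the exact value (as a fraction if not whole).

40536/143 frames

A emits 24 × 11823 = 283752 frames; B emits 24000/1001 × 11823 = 40536000/143.
Difference = 40536/143 frames (≈ 283.4685); B is behind A.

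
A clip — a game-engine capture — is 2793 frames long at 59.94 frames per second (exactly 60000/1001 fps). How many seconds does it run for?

46.59655 seconds

Running time = 2793 / (60000/1001) = 46.59655 s.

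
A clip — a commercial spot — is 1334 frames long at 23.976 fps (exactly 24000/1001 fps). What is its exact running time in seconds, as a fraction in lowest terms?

Running time = 1334 ÷ (24000/1001) = 1334 × 1001/24000 = 667667/12000 s.

667667/12000 seconds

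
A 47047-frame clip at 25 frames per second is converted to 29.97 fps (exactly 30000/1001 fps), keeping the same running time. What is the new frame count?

Target frames = source frames × (target rate / source rate) = 47047 × (30000/1001)/(25) = 47047 × 1200/1001 = 56400.

56400 frames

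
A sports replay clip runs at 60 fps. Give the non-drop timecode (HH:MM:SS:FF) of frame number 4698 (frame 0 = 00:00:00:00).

4698 ÷ 60 = 78 full seconds, remainder 18 frames.
78 s = 0 h 1 min 18 s.
Timecode: 00:01:18:18.

00:01:18:18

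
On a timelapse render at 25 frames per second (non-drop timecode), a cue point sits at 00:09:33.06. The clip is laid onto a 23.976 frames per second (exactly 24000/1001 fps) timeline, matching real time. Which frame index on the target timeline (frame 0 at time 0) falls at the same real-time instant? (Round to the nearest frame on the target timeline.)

frame 13744

Source frame index: (0×3600 + 9×60 + 33) × 25 + 6 = 14331.
Real time: 14331 / (25) = 14331/25 s.
Target frame: (14331/25) × (24000/1001) = 13757760/1001 ≈ 13744.016 → 13744.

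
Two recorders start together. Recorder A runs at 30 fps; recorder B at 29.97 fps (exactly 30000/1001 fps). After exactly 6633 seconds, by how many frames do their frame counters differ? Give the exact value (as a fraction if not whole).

A emits 30 × 6633 = 198990 frames; B emits 30000/1001 × 6633 = 18090000/91.
Difference = 18090/91 frames (≈ 198.7912); B is behind A.

18090/91 frames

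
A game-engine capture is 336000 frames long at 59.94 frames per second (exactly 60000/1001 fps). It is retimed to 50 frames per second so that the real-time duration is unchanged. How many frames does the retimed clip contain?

280280 frames

Target frames = source frames × (target rate / source rate) = 336000 × (50)/(60000/1001) = 336000 × 1001/1200 = 280280.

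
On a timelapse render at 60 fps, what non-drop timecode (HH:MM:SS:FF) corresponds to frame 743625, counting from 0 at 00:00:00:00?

743625 ÷ 60 = 12393 full seconds, remainder 45 frames.
12393 s = 3 h 26 min 33 s.
Timecode: 03:26:33:45.

03:26:33:45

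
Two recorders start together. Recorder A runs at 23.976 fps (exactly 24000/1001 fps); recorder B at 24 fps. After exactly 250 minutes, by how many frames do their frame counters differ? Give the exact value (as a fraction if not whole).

250 min = 15000 s.
A emits 24000/1001 × 15000 = 360000000/1001 frames; B emits 24 × 15000 = 360000.
Difference = 360000/1001 frames (≈ 359.6404); B is ahead of A.

360000/1001 frames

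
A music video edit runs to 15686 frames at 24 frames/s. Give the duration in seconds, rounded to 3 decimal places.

Running time = 15686 × 1/24 = 7843/12 s ≈ 653.583 s.

653.583 seconds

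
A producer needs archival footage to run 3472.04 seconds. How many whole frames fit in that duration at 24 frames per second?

Frames = 3472.04 × 24 = 2083224/25 ≈ 83328.9600.
Complete frames: 83328.

83328 frames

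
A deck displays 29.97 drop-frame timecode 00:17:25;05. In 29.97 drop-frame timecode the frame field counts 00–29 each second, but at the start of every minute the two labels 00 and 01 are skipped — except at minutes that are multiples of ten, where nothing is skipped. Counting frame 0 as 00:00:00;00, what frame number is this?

31323

As if non-drop at 30 labels/s: (0 × 3600 + 17 × 60 + 25) × 30 + 5 = 31355.
Minute boundaries passed: 17; those not divisible by 10: 17 − 1 = 16; dropped labels = 2 × 16 = 32.
Actual frame index = 31355 − 32 = 31323.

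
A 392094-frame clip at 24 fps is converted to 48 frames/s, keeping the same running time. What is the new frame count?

784188 frames

Frames at target rate = 392094 × (48) / (24) = 784188.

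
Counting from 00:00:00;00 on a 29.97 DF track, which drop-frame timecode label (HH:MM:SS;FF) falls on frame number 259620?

02:24:22;20

Ten DF minutes hold 17982 frames, so frame 259620 lies in block 14 (frames 251748–269729) with 7872 frames into that block.
The block's first minute is 1800 frames and the rest 1798 each; 7872 frames reaches minute 4, so 14 × 18 + 4 × 2 = 260 labels have been skipped so far.
Adding those back, label number 259620 + 260 = 259880 at 30 labels/s is 8662 s + 20 f = 2 h 24 min 22 s frame 20, i.e. 02:24:22;20.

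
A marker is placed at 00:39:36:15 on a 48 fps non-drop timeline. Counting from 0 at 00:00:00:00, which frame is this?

Total seconds to the label: (0 × 3600 + 39 × 60 + 36) = 2376.
Frame index = 2376 × 48 + 15 = 114063.

frame 114063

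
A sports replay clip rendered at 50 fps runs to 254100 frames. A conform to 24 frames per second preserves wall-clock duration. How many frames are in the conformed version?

Target frames = source frames × (target rate / source rate) = 254100 × (24)/(50) = 254100 × 12/25 = 121968.

121968 frames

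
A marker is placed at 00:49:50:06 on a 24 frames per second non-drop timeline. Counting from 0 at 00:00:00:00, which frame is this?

Total seconds to the label: (0 × 3600 + 49 × 60 + 50) = 2990.
Frame index = 2990 × 24 + 6 = 71766.

frame 71766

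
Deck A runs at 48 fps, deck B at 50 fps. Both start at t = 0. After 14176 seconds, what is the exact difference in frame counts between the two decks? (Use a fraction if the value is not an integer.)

A emits 48 × 14176 = 680448 frames; B emits 50 × 14176 = 708800.
Difference = 28352 frames; B is ahead of A.

28352 frames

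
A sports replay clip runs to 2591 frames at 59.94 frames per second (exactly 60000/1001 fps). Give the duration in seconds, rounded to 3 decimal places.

43.227 seconds

Running time = 2591 × 1001/60000 = 2593591/60000 s ≈ 43.227 s.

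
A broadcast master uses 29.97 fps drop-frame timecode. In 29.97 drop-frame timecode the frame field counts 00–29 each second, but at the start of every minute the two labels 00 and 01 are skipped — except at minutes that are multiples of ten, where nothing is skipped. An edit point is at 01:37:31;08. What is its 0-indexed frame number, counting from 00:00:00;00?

As if non-drop at 30 labels/s: (1 × 3600 + 37 × 60 + 31) × 30 + 8 = 175538.
Minute boundaries passed: 97; those not divisible by 10: 97 − 9 = 88; dropped labels = 2 × 88 = 176.
Actual frame index = 175538 − 176 = 175362.

175362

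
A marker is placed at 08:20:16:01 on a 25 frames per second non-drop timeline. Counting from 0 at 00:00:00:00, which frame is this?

Total seconds to the label: (8 × 3600 + 20 × 60 + 16) = 30016.
Frame index = 30016 × 25 + 1 = 750401.

750401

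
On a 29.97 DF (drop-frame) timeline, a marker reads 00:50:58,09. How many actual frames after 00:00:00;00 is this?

As if non-drop at 30 labels/s: (0 × 3600 + 50 × 60 + 58) × 30 + 9 = 91749.
Minute boundaries passed: 50; those not divisible by 10: 50 − 5 = 45; dropped labels = 2 × 45 = 90.
Actual frame index = 91749 − 90 = 91659.

91659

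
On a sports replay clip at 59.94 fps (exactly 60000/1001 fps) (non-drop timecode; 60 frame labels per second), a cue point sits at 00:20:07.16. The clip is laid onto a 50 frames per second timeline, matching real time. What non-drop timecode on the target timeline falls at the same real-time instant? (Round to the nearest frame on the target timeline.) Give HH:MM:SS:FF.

00:20:08:24

Source frame index: (0×3600 + 20×60 + 7) × 60 + 16 = 72436.
Real time: 72436 / (60000/1001) = 18127109/15000 s.
Target frame: (18127109/15000) × (50) = 18127109/300 ≈ 60423.697 → 60424.
At 50 labels/s: frame 60424 → 00:20:08:24.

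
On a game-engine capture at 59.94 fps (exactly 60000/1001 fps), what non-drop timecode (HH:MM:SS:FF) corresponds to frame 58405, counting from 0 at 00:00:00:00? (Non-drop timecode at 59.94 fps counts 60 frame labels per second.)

58405 ÷ 60 = 973 full seconds, remainder 25 frames.
973 s = 0 h 16 min 13 s.
Timecode: 00:16:13:25.

00:16:13:25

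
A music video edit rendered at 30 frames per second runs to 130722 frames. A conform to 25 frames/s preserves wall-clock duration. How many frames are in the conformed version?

Target frames = source frames × (target rate / source rate) = 130722 × (25)/(30) = 130722 × 5/6 = 108935.

108935 frames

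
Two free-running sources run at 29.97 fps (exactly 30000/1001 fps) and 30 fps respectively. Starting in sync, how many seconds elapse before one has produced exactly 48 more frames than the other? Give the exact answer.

1601.6 seconds

The gap grows by |30 − 30000/1001| = 30/1001 frames per second.
Time for a 48-frame gap: 48 ÷ (30/1001) = 1601.6 s.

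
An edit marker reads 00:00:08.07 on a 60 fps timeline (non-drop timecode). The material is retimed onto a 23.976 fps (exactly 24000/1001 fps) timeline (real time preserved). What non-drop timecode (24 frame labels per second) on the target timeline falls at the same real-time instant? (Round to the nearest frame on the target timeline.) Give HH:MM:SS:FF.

Source frame index: (0×3600 + 0×60 + 8) × 60 + 7 = 487.
Real time: 487 / (60) = 487/60 s.
Target frame: (487/60) × (24000/1001) = 194800/1001 ≈ 194.605 → 195.
At 24 labels/s: frame 195 → 00:00:08:03.

00:00:08:03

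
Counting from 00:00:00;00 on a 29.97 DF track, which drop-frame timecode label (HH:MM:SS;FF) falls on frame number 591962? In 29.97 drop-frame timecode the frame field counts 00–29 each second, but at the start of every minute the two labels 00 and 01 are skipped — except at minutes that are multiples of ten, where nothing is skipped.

Ten DF minutes hold 17982 frames, so frame 591962 lies in block 32 (frames 575424–593405) with 16538 frames into that block.
The block's first minute is 1800 frames and the rest 1798 each; 16538 frames reaches minute 9, so 32 × 18 + 9 × 2 = 594 labels have been skipped so far.
Adding those back, label number 591962 + 594 = 592556 at 30 labels/s is 19751 s + 26 f = 5 h 29 min 11 s frame 26, i.e. 05:29:11;26.

05:29:11;26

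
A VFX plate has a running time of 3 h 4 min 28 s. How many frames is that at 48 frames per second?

531264 frames

3 h 4 min 28 s = 11068 s.
Frames = 11068 × 48 = 531264.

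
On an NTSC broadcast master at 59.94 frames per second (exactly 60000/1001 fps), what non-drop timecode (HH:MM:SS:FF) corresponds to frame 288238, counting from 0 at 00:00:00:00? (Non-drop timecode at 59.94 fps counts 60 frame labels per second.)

01:20:03:58

288238 ÷ 60 = 4803 full seconds, remainder 58 frames.
4803 s = 1 h 20 min 3 s.
Timecode: 01:20:03:58.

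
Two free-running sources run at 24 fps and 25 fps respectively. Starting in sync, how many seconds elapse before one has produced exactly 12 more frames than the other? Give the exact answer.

12 seconds

The gap grows by |25 − 24| = 1 frame per second.
Time for a 12-frame gap: 12 ÷ (1) = 12 s.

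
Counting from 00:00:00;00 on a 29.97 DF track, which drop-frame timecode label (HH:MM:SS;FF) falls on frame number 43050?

Each 10-minute DF block holds 10 × 60 × 30 − 9 × 2 = 17982 frames. 43050 ÷ 17982 → 2 full blocks, remainder 7086.
Within the partial block the first minute is 1800 frames and each further minute 1798, so 3 further minute boundaries passed. Total skipped labels = 18 × 2 + 2 × 3 = 42.
Non-drop label index = 43050 + 42 = 43092; at 30 labels/s that is 00:23:56:12, i.e. DF 00:23:56;12.

00:23:56;12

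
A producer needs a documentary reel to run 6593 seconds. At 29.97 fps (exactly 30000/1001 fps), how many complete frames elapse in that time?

197592 frames

Frames = 6593 × 30000/1001 = 197790000/1001 ≈ 197592.4076.
Complete frames: 197592.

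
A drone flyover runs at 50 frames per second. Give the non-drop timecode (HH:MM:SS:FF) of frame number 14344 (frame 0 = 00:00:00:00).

00:04:46:44

14344 ÷ 50 = 286 full seconds, remainder 44 frames.
286 s = 0 h 4 min 46 s.
Timecode: 00:04:46:44.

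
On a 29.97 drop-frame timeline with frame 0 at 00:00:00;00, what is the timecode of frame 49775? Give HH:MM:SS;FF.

Ten DF minutes hold 17982 frames, so frame 49775 lies in block 2 (frames 35964–53945) with 13811 frames into that block.
The block's first minute is 1800 frames and the rest 1798 each; 13811 frames reaches minute 7, so 2 × 18 + 7 × 2 = 50 labels have been skipped so far.
Adding those back, label number 49775 + 50 = 49825 at 30 labels/s is 1660 s + 25 f = 0 h 27 min 40 s frame 25, i.e. 00:27:40;25.

00:27:40;25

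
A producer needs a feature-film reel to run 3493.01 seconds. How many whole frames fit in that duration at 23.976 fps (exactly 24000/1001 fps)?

Frames = 3493.01 × 24000/1001 = 83832240/1001 ≈ 83748.4915.
Complete frames: 83748.

83748 frames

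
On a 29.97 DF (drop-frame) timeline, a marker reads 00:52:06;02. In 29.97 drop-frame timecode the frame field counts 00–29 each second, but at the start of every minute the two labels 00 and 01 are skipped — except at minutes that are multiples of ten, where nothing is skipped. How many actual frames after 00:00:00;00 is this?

Complete 10-minute blocks: 5, each 17982 frames → 89910.
Remaining 2 whole minutes in the current block: 1800 + 1 × 1798 = 3598 frames.
Within the current minute: 6 × 30 + 2 − 2 = 180 (labels ;00/;01 skipped at this minute). Total = 89910 + 3598 + 180 = 93688.

93688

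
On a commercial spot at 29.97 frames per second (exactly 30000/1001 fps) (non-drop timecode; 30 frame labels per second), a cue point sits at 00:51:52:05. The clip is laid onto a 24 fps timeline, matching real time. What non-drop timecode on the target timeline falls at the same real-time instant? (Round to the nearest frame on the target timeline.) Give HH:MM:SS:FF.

00:51:55:07

Source frame index: (0×3600 + 51×60 + 52) × 30 + 5 = 93365.
Real time: 93365 / (30000/1001) = 18691673/6000 s.
Target frame: (18691673/6000) × (24) = 18691673/250 ≈ 74766.692 → 74767.
At 24 labels/s: frame 74767 → 00:51:55:07.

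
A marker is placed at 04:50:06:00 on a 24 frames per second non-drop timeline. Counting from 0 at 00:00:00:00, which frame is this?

417744

Total seconds to the label: (4 × 3600 + 50 × 60 + 6) = 17406.
Frame index = 17406 × 24 + 0 = 417744.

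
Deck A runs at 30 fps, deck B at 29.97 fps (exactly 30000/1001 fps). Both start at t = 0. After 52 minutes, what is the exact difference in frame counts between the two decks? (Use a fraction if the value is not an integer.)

7200/77 frames

52 min = 3120 s.
A emits 30 × 3120 = 93600 frames; B emits 30000/1001 × 3120 = 7200000/77.
Difference = 7200/77 frames (≈ 93.5065); B is behind A.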